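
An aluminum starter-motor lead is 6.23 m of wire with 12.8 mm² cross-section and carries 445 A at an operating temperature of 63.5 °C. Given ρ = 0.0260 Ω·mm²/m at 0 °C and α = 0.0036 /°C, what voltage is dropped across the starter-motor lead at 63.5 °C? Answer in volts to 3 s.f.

ρ = 0.0260 Ω·mm²/m = 2.60×10^-8 Ω·m
A = 12.8 mm² = 1.280e-05 m²
R₍0₎ = ρL/A = (2.60×10^-8)(6.23)/(1.280e-05) = 0.01265 Ω
R₍63.5₎ = R₍0₎(1 + αΔT) = 0.01265 × (1 + 0.0036×63.5) = 0.01555 Ω
V = IR = 445 × 0.01555 = 6.92 V

6.92 V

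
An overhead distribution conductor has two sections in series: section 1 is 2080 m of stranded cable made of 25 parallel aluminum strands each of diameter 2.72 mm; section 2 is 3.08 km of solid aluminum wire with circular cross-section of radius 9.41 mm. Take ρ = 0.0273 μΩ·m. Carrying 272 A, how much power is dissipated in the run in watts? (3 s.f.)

51300 W

ρ = 0.0273 μΩ·m = 2.73×10^-8 Ω·m
Section 1: A_strand = π(1.3600e-03)² = 5.811e-06 m²; R₁ = ρL/(N·A_s) = (2.73×10^-8)(2080)/(25×5.811e-06) = 0.3909 Ω
Section 2: A = πr² = π(9.4100e-03 m)² = 2.782e-04 m²
R₂ = (2.73×10^-8)(3080)/(2.782e-04) = 0.3023 Ω
R = R₁ + R₂ = 0.6932 Ω
P = I²R = (272)² × 0.6932 = 51300 W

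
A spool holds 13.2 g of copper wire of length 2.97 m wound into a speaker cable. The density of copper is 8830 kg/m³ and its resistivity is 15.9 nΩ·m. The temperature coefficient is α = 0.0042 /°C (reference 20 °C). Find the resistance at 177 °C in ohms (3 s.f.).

0.156 Ω

ρ = 15.9 nΩ·m = 1.59×10^-8 Ω·m
A = m/(density·L) = 0.0132/(8830×2.97) = 5.0333e-07 m²
R = ρL/A = (1.59×10^-8)(2.97)/(5.0333e-07) = 0.09382 Ω
R(177 °C) = 0.09382 × (1 + 0.0042×157) = 0.156 Ω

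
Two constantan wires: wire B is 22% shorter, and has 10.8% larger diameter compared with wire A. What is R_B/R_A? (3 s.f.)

0.635

R ∝ L/d², so R_B/R_A = (1 − 22/100) × (1 + 10.8/100)⁻²
= 0.78 × 0.8146 = 0.635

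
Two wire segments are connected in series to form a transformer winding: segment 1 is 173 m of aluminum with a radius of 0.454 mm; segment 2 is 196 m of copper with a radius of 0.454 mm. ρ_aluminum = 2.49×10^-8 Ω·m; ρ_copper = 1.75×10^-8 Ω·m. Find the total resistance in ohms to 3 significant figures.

Segment 1: A = πr² = π(4.5400e-04 m)² = 6.475e-07 m²
R₁ = ρL/A = (2.49×10^-8)(173)/(6.475e-07) = 6.652 Ω
R₂ = (1.75×10^-8)(196)/(6.475e-07) = 5.297 Ω
R = R₁ + R₂ = 11.9 Ω

11.9 Ω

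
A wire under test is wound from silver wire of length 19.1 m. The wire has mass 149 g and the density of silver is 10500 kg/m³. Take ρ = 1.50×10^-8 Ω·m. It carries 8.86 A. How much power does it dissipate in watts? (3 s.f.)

A = m/(density·L) = 0.149/(10500×19.1) = 7.4296e-07 m²
R = ρL/A = (1.50×10^-8)(19.1)/(7.4296e-07) = 0.3856 Ω
P = I²R = (8.86)² × 0.3856 = 30.3 W

30.3 W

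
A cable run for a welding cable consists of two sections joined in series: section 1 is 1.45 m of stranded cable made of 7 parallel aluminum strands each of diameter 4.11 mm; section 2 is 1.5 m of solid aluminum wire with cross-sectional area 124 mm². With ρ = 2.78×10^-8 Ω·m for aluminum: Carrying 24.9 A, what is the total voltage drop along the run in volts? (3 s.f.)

Section 1: A_strand = π(2.0550e-03)² = 1.327e-05 m²; R₁ = ρL/(N·A_s) = (2.78×10^-8)(1.45)/(7×1.327e-05) = 4.341×10^-4 Ω
Section 2: A = 124 mm² = 1.240e-04 m²
R₂ = (2.78×10^-8)(1.5)/(1.240e-04) = 3.363×10^-4 Ω
R = R₁ + R₂ = 7.703×10^-4 Ω
V = IR = 24.9 × 7.703×10^-4 = 0.0192 V

0.0192 V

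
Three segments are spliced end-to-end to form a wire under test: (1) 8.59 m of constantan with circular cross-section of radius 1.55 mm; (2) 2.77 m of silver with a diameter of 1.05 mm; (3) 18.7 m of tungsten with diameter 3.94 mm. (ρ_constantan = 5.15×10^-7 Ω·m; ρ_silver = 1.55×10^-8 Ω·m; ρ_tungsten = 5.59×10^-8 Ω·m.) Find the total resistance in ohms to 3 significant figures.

Seg 1: A = πr² = π(1.5500e-03 m)² = 7.548e-06 m²
R_1 = (5.15×10^-7)(8.59)/(7.548e-06) = 0.5861 Ω
Seg 2: A = π(d/2)² = π(5.2500e-04 m)² = 8.659e-07 m²
R_2 = (1.55×10^-8)(2.77)/(8.659e-07) = 0.04958 Ω
Seg 3: A = π(d/2)² = π(1.9700e-03 m)² = 1.219e-05 m²
R_3 = (5.59×10^-8)(18.7)/(1.219e-05) = 0.08574 Ω
R_total = R_1 + R_2 + R_3 = 0.721 Ω

0.721 Ω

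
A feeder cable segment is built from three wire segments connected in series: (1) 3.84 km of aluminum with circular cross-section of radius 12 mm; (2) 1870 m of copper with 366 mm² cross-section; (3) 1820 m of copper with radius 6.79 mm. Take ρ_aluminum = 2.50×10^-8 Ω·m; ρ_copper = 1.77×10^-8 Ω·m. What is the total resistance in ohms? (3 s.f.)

0.525 Ω

Seg 1: A = πr² = π(1.2000e-02 m)² = 4.524e-04 m²
R_1 = (2.50×10^-8)(3840)/(4.524e-04) = 0.2122 Ω
Seg 2: A = 366 mm² = 3.660e-04 m²
R_2 = (1.77×10^-8)(1870)/(3.660e-04) = 0.09043 Ω
Seg 3: A = πr² = π(6.7900e-03 m)² = 1.448e-04 m²
R_3 = (1.77×10^-8)(1820)/(1.448e-04) = 0.2224 Ω
R_total = R_1 + R_2 + R_3 = 0.525 Ω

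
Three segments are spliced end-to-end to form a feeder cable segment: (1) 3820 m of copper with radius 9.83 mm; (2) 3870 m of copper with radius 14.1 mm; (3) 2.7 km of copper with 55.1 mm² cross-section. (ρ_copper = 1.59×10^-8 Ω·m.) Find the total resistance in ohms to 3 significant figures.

Seg 1: A = πr² = π(9.8300e-03 m)² = 3.036e-04 m²
R_1 = (1.59×10^-8)(3820)/(3.036e-04) = 0.2001 Ω
Seg 2: A = πr² = π(1.4100e-02 m)² = 6.246e-04 m²
R_2 = (1.59×10^-8)(3870)/(6.246e-04) = 0.09852 Ω
Seg 3: A = 55.1 mm² = 5.510e-05 m²
R_3 = (1.59×10^-8)(2700)/(5.510e-05) = 0.7791 Ω
R_total = R_1 + R_2 + R_3 = 1.08 Ω

1.08 Ω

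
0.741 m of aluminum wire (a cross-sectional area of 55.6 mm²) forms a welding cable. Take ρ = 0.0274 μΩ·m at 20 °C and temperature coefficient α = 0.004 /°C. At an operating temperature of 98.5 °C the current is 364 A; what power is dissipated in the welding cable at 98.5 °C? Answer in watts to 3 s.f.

ρ = 0.0274 μΩ·m = 2.74×10^-8 Ω·m
A = 55.6 mm² = 5.560e-05 m²
R₍20₎ = ρL/A = (2.74×10^-8)(0.741)/(5.560e-05) = 3.652×10^-4 Ω
R₍98.5₎ = R₍20₎(1 + αΔT) = 3.652×10^-4 × (1 + 0.004×78.5) = 4.798×10^-4 Ω
P = I²R = (364)² × 4.798×10^-4 = 63.6 W

63.6 W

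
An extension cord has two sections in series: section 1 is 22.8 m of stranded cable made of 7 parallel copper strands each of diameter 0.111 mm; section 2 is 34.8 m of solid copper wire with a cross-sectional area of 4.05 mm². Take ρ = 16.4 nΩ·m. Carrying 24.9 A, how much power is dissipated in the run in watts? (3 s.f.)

ρ = 16.4 nΩ·m = 1.64×10^-8 Ω·m
Section 1: A_strand = π(5.5500e-05)² = 9.677e-09 m²; R₁ = ρL/(N·A_s) = (1.64×10^-8)(22.8)/(7×9.677e-09) = 5.52 Ω
Section 2: A = 4.05 mm² = 4.050e-06 m²
R₂ = (1.64×10^-8)(34.8)/(4.050e-06) = 0.1409 Ω
R = R₁ + R₂ = 5.661 Ω
P = I²R = (24.9)² × 5.661 = 3510 W

3510 W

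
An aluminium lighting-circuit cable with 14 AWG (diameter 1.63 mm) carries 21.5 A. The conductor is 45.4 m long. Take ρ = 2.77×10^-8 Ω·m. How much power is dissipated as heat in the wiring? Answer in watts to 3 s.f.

279 W

A = π(1.63/2 mm)² = π(8.1500e-04 m)² = 2.087e-06 m²
R = ρL/A = (2.77×10^-8)(45.4)/(2.087e-06) = 0.6027 Ω
P = I²R = (21.5)² × 0.6027 = 279 W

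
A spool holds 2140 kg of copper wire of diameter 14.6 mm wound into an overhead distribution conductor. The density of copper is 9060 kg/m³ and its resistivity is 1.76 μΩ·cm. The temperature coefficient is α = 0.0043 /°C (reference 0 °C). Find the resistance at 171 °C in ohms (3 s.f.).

ρ = 1.76 μΩ·cm = 1.76×10^-8 Ω·m
A = π(d/2)² = π(7.3000e-03 m)² = 1.6742e-04 m²
L = m/(density·A) = 2140/(9060×1.6742e-04) = 1411 m
R = ρL/A = (1.76×10^-8)(1411)/(1.6742e-04) = 0.1483 Ω
R(171 °C) = 0.1483 × (1 + 0.0043×171) = 0.257 Ω

0.257 Ω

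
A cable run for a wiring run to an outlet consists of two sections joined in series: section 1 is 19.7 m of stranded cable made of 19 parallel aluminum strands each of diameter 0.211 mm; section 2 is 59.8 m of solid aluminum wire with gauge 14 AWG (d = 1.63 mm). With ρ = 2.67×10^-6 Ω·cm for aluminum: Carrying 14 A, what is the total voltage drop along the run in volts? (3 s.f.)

ρ = 2.67×10^-6 Ω·cm = 2.67×10^-8 Ω·m
Section 1: A_strand = π(1.0550e-04)² = 3.497e-08 m²; R₁ = ρL/(N·A_s) = (2.67×10^-8)(19.7)/(19×3.497e-08) = 0.7917 Ω
Section 2: A = π(1.63/2 mm)² = π(8.1500e-04 m)² = 2.087e-06 m²
R₂ = (2.67×10^-8)(59.8)/(2.087e-06) = 0.7652 Ω
R = R₁ + R₂ = 1.557 Ω
V = IR = 14 × 1.557 = 21.8 V

21.8 V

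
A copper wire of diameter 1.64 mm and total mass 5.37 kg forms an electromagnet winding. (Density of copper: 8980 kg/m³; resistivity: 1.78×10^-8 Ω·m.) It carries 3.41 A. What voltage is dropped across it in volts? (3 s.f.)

A = π(d/2)² = π(8.2000e-04 m)² = 2.1124e-06 m²
L = m/(density·A) = 5.37/(8980×2.1124e-06) = 283.1 m
R = ρL/A = (1.78×10^-8)(283.1)/(2.1124e-06) = 2.385 Ω
V = IR = 3.41 × 2.385 = 8.13 V

8.13 V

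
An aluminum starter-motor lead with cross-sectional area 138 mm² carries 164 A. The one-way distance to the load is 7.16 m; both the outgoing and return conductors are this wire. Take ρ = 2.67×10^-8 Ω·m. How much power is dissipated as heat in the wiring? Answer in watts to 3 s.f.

74.5 W

A = 138 mm² = 1.380e-04 m²
Total conductor length (both ways) L = 2 × 7.16 = 14.32 m
R = ρL/A = (2.67×10^-8)(14.32)/(1.380e-04) = 0.002771 Ω
P = I²R = (164)² × 0.002771 = 74.5 W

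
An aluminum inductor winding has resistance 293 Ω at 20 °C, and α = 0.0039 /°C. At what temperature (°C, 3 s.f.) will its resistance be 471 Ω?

R = R₀(1 + α(T − T₀)) ⇒ T = T₀ + (R/R₀ − 1)/α
T = 20 + (471/293 − 1)/0.0039 = 20 + (0.6075)/0.0039 = 176 °C

176 °C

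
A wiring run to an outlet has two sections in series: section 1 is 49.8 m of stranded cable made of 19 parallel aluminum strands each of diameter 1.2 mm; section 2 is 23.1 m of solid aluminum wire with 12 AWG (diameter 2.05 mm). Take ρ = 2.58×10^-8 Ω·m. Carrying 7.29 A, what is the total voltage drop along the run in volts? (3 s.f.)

Section 1: A_strand = π(6.0000e-04)² = 1.131e-06 m²; R₁ = ρL/(N·A_s) = (2.58×10^-8)(49.8)/(19×1.131e-06) = 0.05979 Ω
Section 2: A = π(2.05/2 mm)² = π(1.0250e-03 m)² = 3.301e-06 m²
R₂ = (2.58×10^-8)(23.1)/(3.301e-06) = 0.1806 Ω
R = R₁ + R₂ = 0.2404 Ω
V = IR = 7.29 × 0.2404 = 1.75 V

1.75 V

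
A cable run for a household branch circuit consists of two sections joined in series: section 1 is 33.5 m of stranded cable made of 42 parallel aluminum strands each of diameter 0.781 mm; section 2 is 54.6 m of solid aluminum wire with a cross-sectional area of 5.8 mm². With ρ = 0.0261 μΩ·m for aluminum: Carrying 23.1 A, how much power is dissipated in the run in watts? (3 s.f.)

ρ = 0.0261 μΩ·m = 2.61×10^-8 Ω·m
Section 1: A_strand = π(3.9050e-04)² = 4.791e-07 m²; R₁ = ρL/(N·A_s) = (2.61×10^-8)(33.5)/(42×4.791e-07) = 0.04346 Ω
Section 2: A = 5.8 mm² = 5.800e-06 m²
R₂ = (2.61×10^-8)(54.6)/(5.800e-06) = 0.2457 Ω
R = R₁ + R₂ = 0.2892 Ω
P = I²R = (23.1)² × 0.2892 = 154 W

154 W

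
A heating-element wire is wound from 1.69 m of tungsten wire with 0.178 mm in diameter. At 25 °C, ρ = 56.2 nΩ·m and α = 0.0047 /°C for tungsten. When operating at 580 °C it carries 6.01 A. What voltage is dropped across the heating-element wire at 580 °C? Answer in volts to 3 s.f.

ρ = 56.2 nΩ·m = 5.62×10^-8 Ω·m
A = π(d/2)² = π(8.9000e-05 m)² = 2.488e-08 m²
R₍25₎ = ρL/A = (5.62×10^-8)(1.69)/(2.488e-08) = 3.817 Ω
R₍580₎ = R₍25₎(1 + αΔT) = 3.817 × (1 + 0.0047×555) = 13.77 Ω
V = IR = 6.01 × 13.77 = 82.8 V

82.8 V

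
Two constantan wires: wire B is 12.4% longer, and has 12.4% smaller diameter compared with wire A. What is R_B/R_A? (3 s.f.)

1.46

R ∝ L/d², so R_B/R_A = (1 + 12.4/100) × (1 − 12.4/100)⁻²
= 1.124 × 1.303 = 1.46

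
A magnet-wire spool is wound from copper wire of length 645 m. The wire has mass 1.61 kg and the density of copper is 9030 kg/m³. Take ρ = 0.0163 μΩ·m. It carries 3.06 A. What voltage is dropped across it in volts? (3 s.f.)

ρ = 0.0163 μΩ·m = 1.63×10^-8 Ω·m
A = m/(density·L) = 1.61/(9030×645) = 2.7643e-07 m²
R = ρL/A = (1.63×10^-8)(645)/(2.7643e-07) = 38.03 Ω
V = IR = 3.06 × 38.03 = 116 V

116 V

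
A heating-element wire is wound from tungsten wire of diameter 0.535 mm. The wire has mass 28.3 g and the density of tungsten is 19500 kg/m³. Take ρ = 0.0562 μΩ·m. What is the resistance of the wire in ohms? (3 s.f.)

ρ = 0.0562 μΩ·m = 5.62×10^-8 Ω·m
A = π(d/2)² = π(2.6750e-04 m)² = 2.2480e-07 m²
L = m/(density·A) = 0.0283/(19500×2.2480e-07) = 6.456 m
R = ρL/A = (5.62×10^-8)(6.456)/(2.2480e-07) = 1.61 Ω

1.61 Ω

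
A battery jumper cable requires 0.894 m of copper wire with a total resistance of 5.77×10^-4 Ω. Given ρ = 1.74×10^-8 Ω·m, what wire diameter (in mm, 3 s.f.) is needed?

A = ρL/R = (1.74×10^-8)(0.894)/(5.77×10^-4) = 2.696e-05 m²
d = 2√(A/π) = 5.859e-03 m = 5.86 mm

5.86 mm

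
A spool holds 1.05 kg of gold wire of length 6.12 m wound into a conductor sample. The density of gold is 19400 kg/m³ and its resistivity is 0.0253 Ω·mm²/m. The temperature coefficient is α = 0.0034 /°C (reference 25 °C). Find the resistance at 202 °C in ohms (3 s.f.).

0.0280 Ω

ρ = 0.0253 Ω·mm²/m = 2.53×10^-8 Ω·m
A = m/(density·L) = 1.05/(19400×6.12) = 8.8437e-06 m²
R = ρL/A = (2.53×10^-8)(6.12)/(8.8437e-06) = 0.01751 Ω
R(202 °C) = 0.01751 × (1 + 0.0034×177) = 0.0280 Ω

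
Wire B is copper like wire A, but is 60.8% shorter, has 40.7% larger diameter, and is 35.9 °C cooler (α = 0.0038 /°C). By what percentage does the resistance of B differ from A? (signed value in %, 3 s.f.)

-82.9%

R ∝ ρL/d² with ρ ∝ (1+αΔT), so R_B/R_A = (1 − 60.8/100) × (1 + 40.7/100)⁻² × (1 − 0.0038×35.9)
= 0.392 × 0.5051 × 0.8636 = 0.171
(R_B − R_A)/R_A = 0.171 − 1 = -82.9%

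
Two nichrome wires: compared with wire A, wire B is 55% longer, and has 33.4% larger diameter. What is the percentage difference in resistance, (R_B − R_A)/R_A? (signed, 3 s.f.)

R ∝ L/d², so R_B/R_A = (1 + 55/100) × (1 + 33.4/100)⁻²
= 1.55 × 0.5619 = 0.871
(R_B − R_A)/R_A = 0.871 − 1 = -12.9%

-12.9%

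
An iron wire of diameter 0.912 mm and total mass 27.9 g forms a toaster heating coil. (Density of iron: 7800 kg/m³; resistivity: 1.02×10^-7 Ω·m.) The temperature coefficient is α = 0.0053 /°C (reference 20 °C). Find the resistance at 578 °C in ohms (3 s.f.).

3.38 Ω

A = π(d/2)² = π(4.5600e-04 m)² = 6.5325e-07 m²
L = m/(density·A) = 0.0279/(7800×6.5325e-07) = 5.476 m
R = ρL/A = (1.02×10^-7)(5.476)/(6.5325e-07) = 0.855 Ω
R(578 °C) = 0.855 × (1 + 0.0053×558) = 3.38 Ω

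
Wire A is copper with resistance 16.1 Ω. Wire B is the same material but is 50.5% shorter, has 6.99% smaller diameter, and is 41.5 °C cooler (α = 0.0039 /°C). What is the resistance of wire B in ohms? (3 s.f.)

R ∝ ρL/d² with ρ ∝ (1+αΔT), so R_B/R_A = (1 − 50.5/100) × (1 − 6.99/100)⁻² × (1 − 0.0039×41.5)
= 0.495 × 1.156 × 0.8381 = 0.4796
R_B = 0.4796 × 16.1 = 7.72 Ω

7.72 Ω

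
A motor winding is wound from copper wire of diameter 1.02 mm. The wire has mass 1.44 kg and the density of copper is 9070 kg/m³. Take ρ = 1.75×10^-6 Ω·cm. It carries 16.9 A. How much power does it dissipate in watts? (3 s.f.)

ρ = 1.75×10^-6 Ω·cm = 1.75×10^-8 Ω·m
A = π(d/2)² = π(5.1000e-04 m)² = 8.1713e-07 m²
L = m/(density·A) = 1.44/(9070×8.1713e-07) = 194.3 m
R = ρL/A = (1.75×10^-8)(194.3)/(8.1713e-07) = 4.161 Ω
P = I²R = (16.9)² × 4.161 = 1190 W

1190 W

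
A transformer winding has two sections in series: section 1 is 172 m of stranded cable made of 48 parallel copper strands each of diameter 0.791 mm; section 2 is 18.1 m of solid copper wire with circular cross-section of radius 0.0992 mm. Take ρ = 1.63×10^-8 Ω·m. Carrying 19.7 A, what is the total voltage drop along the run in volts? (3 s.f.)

190 V

Section 1: A_strand = π(3.9550e-04)² = 4.914e-07 m²; R₁ = ρL/(N·A_s) = (1.63×10^-8)(172)/(48×4.914e-07) = 0.1189 Ω
Section 2: A = πr² = π(9.9200e-05 m)² = 3.092e-08 m²
R₂ = (1.63×10^-8)(18.1)/(3.092e-08) = 9.543 Ω
R = R₁ + R₂ = 9.662 Ω
V = IR = 19.7 × 9.662 = 190 V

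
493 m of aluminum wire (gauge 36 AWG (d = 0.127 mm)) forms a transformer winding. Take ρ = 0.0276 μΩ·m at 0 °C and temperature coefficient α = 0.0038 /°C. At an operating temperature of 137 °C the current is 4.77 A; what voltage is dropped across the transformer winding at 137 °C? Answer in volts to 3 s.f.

7790 V

ρ = 0.0276 μΩ·m = 2.76×10^-8 Ω·m
A = π(0.127/2 mm)² = π(6.3500e-05 m)² = 1.267e-08 m²
R₍0₎ = ρL/A = (2.76×10^-8)(493)/(1.267e-08) = 1074 Ω
R₍137₎ = R₍0₎(1 + αΔT) = 1074 × (1 + 0.0038×137) = 1633 Ω
V = IR = 4.77 × 1633 = 7790 V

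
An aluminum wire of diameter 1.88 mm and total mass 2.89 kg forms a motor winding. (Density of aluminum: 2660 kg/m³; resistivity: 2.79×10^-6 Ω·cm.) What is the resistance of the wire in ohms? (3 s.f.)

3.93 Ω

ρ = 2.79×10^-6 Ω·cm = 2.79×10^-8 Ω·m
A = π(d/2)² = π(9.4000e-04 m)² = 2.7759e-06 m²
L = m/(density·A) = 2.89/(2660×2.7759e-06) = 391.4 m
R = ρL/A = (2.79×10^-8)(391.4)/(2.7759e-06) = 3.93 Ω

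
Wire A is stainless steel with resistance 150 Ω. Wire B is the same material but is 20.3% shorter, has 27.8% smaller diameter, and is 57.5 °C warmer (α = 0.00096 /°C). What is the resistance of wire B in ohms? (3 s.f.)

242 Ω

R ∝ ρL/d² with ρ ∝ (1+αΔT), so R_B/R_A = (1 − 20.3/100) × (1 − 27.8/100)⁻² × (1 + 0.00096×57.5)
= 0.797 × 1.918 × 1.055 = 1.613
R_B = 1.613 × 150 = 242 Ω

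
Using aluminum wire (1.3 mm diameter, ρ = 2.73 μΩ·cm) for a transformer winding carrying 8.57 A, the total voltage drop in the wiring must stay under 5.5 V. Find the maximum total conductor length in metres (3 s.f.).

ρ = 2.73 μΩ·cm = 2.73×10^-8 Ω·m
A = π(d/2)² = π(6.5000e-04 m)² = 1.327e-06 m²
L_max = V_max·A/(1·ρI) = (5.5)(1.327e-06)/(2.73×10^-8×8.57) = 31.2 m

31.2 m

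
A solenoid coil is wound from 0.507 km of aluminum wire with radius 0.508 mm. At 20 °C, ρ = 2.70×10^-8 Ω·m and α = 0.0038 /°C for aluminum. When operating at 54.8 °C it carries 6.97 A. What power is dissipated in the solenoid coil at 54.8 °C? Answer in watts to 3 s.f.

929 W

A = πr² = π(5.0800e-04 m)² = 8.107e-07 m²
R₍20₎ = ρL/A = (2.70×10^-8)(507)/(8.107e-07) = 16.88 Ω
R₍54.8₎ = R₍20₎(1 + αΔT) = 16.88 × (1 + 0.0038×34.8) = 19.12 Ω
P = I²R = (6.97)² × 19.12 = 929 W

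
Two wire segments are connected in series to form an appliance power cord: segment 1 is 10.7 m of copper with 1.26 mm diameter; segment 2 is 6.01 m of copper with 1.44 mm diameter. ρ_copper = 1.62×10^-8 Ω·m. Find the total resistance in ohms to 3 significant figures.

Segment 1: A = π(d/2)² = π(6.3000e-04 m)² = 1.247e-06 m²
R₁ = ρL/A = (1.62×10^-8)(10.7)/(1.247e-06) = 0.139 Ω
Segment 2: A = π(d/2)² = π(7.2000e-04 m)² = 1.629e-06 m²
R₂ = (1.62×10^-8)(6.01)/(1.629e-06) = 0.05978 Ω
R = R₁ + R₂ = 0.199 Ω

0.199 Ω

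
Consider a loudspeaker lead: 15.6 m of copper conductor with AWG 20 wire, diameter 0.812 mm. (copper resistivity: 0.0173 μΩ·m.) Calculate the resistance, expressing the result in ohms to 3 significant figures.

0.521 Ω

ρ = 0.0173 μΩ·m = 1.73×10^-8 Ω·m
A = π(0.812/2 mm)² = π(4.0600e-04 m)² = 5.178e-07 m²
R = ρL/A = (1.73×10^-8)(15.6 m)/(5.178e-07 m²) = 0.521 Ω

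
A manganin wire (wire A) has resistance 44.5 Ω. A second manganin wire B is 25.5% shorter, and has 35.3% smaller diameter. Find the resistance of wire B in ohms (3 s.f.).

R ∝ L/d², so R_B/R_A = (1 − 25.5/100) × (1 − 35.3/100)⁻²
= 0.745 × 2.389 = 1.78
R_B = 1.78 × 44.5 = 79.2 Ω

79.2 Ω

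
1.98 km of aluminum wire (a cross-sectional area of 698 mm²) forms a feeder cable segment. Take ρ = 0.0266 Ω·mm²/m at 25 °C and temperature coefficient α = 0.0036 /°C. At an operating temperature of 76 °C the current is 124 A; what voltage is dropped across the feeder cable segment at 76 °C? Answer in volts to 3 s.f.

11.1 V

ρ = 0.0266 Ω·mm²/m = 2.66×10^-8 Ω·m
A = 698 mm² = 6.980e-04 m²
R₍25₎ = ρL/A = (2.66×10^-8)(1980)/(6.980e-04) = 0.07546 Ω
R₍76₎ = R₍25₎(1 + αΔT) = 0.07546 × (1 + 0.0036×51) = 0.08931 Ω
V = IR = 124 × 0.08931 = 11.1 V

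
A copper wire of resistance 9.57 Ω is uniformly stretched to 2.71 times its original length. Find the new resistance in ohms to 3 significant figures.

70.3 Ω

Volume constant ⇒ A' = A/k with k = 2.71. R' = ρ(kL)/(A/k) = k²R.
R' = 7.344 × 9.57 = 70.3 Ω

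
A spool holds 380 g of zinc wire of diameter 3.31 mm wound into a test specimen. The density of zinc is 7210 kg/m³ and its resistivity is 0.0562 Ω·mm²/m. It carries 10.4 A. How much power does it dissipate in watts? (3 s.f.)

ρ = 0.0562 Ω·mm²/m = 5.62×10^-8 Ω·m
A = π(d/2)² = π(1.6550e-03 m)² = 8.6049e-06 m²
L = m/(density·A) = 0.38/(7210×8.6049e-06) = 6.125 m
R = ρL/A = (5.62×10^-8)(6.125)/(8.6049e-06) = 0.04 Ω
P = I²R = (10.4)² × 0.04 = 4.33 W

4.33 W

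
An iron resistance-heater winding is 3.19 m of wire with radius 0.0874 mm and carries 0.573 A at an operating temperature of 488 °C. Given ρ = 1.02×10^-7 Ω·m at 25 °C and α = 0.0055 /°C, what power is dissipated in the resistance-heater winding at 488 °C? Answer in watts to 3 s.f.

15.8 W

A = πr² = π(8.7400e-05 m)² = 2.400e-08 m²
R₍25₎ = ρL/A = (1.02×10^-7)(3.19)/(2.400e-08) = 13.56 Ω
R₍488₎ = R₍25₎(1 + αΔT) = 13.56 × (1 + 0.0055×463) = 48.09 Ω
P = I²R = (0.573)² × 48.09 = 15.8 W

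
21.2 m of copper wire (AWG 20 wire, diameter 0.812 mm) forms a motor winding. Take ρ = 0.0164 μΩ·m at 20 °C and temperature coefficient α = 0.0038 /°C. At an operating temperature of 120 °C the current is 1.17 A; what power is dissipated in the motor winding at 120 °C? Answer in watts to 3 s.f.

ρ = 0.0164 μΩ·m = 1.64×10^-8 Ω·m
A = π(0.812/2 mm)² = π(4.0600e-04 m)² = 5.178e-07 m²
R₍20₎ = ρL/A = (1.64×10^-8)(21.2)/(5.178e-07) = 0.6714 Ω
R₍120₎ = R₍20₎(1 + αΔT) = 0.6714 × (1 + 0.0038×100) = 0.9265 Ω
P = I²R = (1.17)² × 0.9265 = 1.27 W

1.27 W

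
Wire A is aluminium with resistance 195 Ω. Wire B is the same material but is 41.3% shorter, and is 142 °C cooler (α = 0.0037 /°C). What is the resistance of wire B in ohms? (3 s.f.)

R ∝ ρL/d² with ρ ∝ (1+αΔT), so R_B/R_A = (1 − 41.3/100) × (1 − 0.0037×142)
= 0.587 × 0.4746 = 0.2786
R_B = 0.2786 × 195 = 54.3 Ω

54.3 Ω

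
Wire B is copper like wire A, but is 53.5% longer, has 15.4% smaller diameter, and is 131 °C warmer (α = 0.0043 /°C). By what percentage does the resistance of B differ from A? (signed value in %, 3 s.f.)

235%

R ∝ ρL/d² with ρ ∝ (1+αΔT), so R_B/R_A = (1 + 53.5/100) × (1 − 15.4/100)⁻² × (1 + 0.0043×131)
= 1.535 × 1.397 × 1.563 = 3.353
(R_B − R_A)/R_A = 3.353 − 1 = 235%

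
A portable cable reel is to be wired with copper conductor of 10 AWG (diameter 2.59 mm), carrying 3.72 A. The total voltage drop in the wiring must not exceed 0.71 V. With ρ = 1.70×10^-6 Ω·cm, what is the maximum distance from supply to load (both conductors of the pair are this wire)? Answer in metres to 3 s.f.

ρ = 1.70×10^-6 Ω·cm = 1.70×10^-8 Ω·m
A = π(2.59/2 mm)² = π(1.2950e-03 m)² = 5.269e-06 m²
L_max = V_max·A/(2·ρI) = (0.71)(5.269e-06)/(2×1.70×10^-8×3.72) = 29.6 m

29.6 m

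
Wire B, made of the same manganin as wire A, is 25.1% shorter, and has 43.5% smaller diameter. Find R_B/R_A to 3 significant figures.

2.35

R ∝ L/d², so R_B/R_A = (1 − 25.1/100) × (1 − 43.5/100)⁻²
= 0.749 × 3.133 = 2.35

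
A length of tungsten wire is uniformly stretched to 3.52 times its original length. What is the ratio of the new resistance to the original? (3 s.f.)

Volume constant ⇒ A' = A/k with k = 3.52. R' = ρ(kL)/(A/k) = k²R.
Factor = 12.4

12.4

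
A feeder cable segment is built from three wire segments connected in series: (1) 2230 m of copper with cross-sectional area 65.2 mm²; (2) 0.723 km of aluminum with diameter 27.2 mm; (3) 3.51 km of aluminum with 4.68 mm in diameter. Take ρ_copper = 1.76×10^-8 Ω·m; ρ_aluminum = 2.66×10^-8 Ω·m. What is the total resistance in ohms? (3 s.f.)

6.06 Ω

Seg 1: A = 65.2 mm² = 6.520e-05 m²
R_1 = (1.76×10^-8)(2230)/(6.520e-05) = 0.602 Ω
Seg 2: A = π(d/2)² = π(1.3600e-02 m)² = 5.811e-04 m²
R_2 = (2.66×10^-8)(723)/(5.811e-04) = 0.0331 Ω
Seg 3: A = π(d/2)² = π(2.3400e-03 m)² = 1.720e-05 m²
R_3 = (2.66×10^-8)(3510)/(1.720e-05) = 5.428 Ω
R_total = R_1 + R_2 + R_3 = 6.06 Ω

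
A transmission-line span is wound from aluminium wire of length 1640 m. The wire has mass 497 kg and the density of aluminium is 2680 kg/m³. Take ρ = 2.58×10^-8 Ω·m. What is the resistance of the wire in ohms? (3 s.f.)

A = m/(density·L) = 497/(2680×1640) = 1.1308e-04 m²
R = ρL/A = (2.58×10^-8)(1640)/(1.1308e-04) = 0.374 Ω

0.374 Ω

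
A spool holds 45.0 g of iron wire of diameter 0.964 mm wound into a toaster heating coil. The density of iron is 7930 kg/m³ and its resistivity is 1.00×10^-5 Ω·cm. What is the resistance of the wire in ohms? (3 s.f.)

1.07 Ω

ρ = 1.00×10^-5 Ω·cm = 1.00×10^-7 Ω·m
A = π(d/2)² = π(4.8200e-04 m)² = 7.2987e-07 m²
L = m/(density·A) = 0.045/(7930×7.2987e-07) = 7.775 m
R = ρL/A = (1.00×10^-7)(7.775)/(7.2987e-07) = 1.07 Ω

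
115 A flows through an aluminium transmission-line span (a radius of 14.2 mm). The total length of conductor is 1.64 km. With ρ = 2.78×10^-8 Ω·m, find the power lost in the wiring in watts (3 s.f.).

A = πr² = π(1.4200e-02 m)² = 6.335e-04 m²
R = ρL/A = (2.78×10^-8)(1640)/(6.335e-04) = 0.07197 Ω
P = I²R = (115)² × 0.07197 = 952 W

952 W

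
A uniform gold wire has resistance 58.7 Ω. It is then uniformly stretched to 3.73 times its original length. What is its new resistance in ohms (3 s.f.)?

817 Ω

Volume constant ⇒ A' = A/k with k = 3.73. R' = ρ(kL)/(A/k) = k²R.
R' = 13.91 × 58.7 = 817 Ω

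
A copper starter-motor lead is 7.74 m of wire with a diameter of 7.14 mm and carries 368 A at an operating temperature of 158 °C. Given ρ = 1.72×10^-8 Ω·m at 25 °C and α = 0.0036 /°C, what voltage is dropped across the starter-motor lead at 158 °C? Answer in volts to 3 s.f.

A = π(d/2)² = π(3.5700e-03 m)² = 4.004e-05 m²
R₍25₎ = ρL/A = (1.72×10^-8)(7.74)/(4.004e-05) = 0.003325 Ω
R₍158₎ = R₍25₎(1 + αΔT) = 0.003325 × (1 + 0.0036×133) = 0.004917 Ω
V = IR = 368 × 0.004917 = 1.81 V

1.81 V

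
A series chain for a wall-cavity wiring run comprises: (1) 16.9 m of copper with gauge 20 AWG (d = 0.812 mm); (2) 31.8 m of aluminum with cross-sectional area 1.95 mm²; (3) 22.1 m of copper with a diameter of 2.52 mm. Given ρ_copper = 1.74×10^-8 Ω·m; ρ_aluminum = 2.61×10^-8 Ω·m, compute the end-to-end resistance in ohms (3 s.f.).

Seg 1: A = π(0.812/2 mm)² = π(4.0600e-04 m)² = 5.178e-07 m²
R_1 = (1.74×10^-8)(16.9)/(5.178e-07) = 0.5679 Ω
Seg 2: A = 1.95 mm² = 1.950e-06 m²
R_2 = (2.61×10^-8)(31.8)/(1.950e-06) = 0.4256 Ω
Seg 3: A = π(d/2)² = π(1.2600e-03 m)² = 4.988e-06 m²
R_3 = (1.74×10^-8)(22.1)/(4.988e-06) = 0.0771 Ω
R_total = R_1 + R_2 + R_3 = 1.07 Ω

1.07 Ω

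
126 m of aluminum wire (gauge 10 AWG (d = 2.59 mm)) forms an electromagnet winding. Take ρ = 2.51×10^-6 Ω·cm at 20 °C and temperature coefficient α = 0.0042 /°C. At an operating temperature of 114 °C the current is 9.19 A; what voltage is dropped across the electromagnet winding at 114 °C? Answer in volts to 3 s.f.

7.69 V

ρ = 2.51×10^-6 Ω·cm = 2.51×10^-8 Ω·m
A = π(2.59/2 mm)² = π(1.2950e-03 m)² = 5.269e-06 m²
R₍20₎ = ρL/A = (2.51×10^-8)(126)/(5.269e-06) = 0.6003 Ω
R₍114₎ = R₍20₎(1 + αΔT) = 0.6003 × (1 + 0.0042×94) = 0.8373 Ω
V = IR = 9.19 × 0.8373 = 7.69 V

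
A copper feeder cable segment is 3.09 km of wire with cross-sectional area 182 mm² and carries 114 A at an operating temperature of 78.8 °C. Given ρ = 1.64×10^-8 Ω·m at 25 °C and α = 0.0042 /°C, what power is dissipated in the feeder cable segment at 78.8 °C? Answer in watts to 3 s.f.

4440 W

A = 182 mm² = 1.820e-04 m²
R₍25₎ = ρL/A = (1.64×10^-8)(3090)/(1.820e-04) = 0.2784 Ω
R₍78.8₎ = R₍25₎(1 + αΔT) = 0.2784 × (1 + 0.0042×53.8) = 0.3414 Ω
P = I²R = (114)² × 0.3414 = 4440 W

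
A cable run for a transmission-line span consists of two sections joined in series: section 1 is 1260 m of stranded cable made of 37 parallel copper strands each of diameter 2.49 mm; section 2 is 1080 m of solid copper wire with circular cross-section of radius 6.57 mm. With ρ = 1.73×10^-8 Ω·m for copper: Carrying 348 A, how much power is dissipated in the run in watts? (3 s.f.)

31300 W

Section 1: A_strand = π(1.2450e-03)² = 4.870e-06 m²; R₁ = ρL/(N·A_s) = (1.73×10^-8)(1260)/(37×4.870e-06) = 0.121 Ω
Section 2: A = πr² = π(6.5700e-03 m)² = 1.356e-04 m²
R₂ = (1.73×10^-8)(1080)/(1.356e-04) = 0.1378 Ω
R = R₁ + R₂ = 0.2588 Ω
P = I²R = (348)² × 0.2588 = 31300 W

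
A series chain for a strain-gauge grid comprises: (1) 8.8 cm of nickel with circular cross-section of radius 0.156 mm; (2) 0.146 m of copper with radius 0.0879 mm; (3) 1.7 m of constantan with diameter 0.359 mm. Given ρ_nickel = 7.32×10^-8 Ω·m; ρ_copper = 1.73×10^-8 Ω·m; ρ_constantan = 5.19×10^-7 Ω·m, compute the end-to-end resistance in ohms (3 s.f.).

Seg 1: A = πr² = π(1.5600e-04 m)² = 7.645e-08 m²
R_1 = (7.32×10^-8)(0.088)/(7.645e-08) = 0.08425 Ω
Seg 2: A = πr² = π(8.7900e-05 m)² = 2.427e-08 m²
R_2 = (1.73×10^-8)(0.146)/(2.427e-08) = 0.1041 Ω
Seg 3: A = π(d/2)² = π(1.7950e-04 m)² = 1.012e-07 m²
R_3 = (5.19×10^-7)(1.7)/(1.012e-07) = 8.716 Ω
R_total = R_1 + R_2 + R_3 = 8.90 Ω

8.90 Ω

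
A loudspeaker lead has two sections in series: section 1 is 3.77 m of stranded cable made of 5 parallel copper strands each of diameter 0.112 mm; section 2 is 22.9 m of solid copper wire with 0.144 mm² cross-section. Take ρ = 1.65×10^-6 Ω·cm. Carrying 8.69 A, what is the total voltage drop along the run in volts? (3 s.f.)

33.8 V

ρ = 1.65×10^-6 Ω·cm = 1.65×10^-8 Ω·m
Section 1: A_strand = π(5.6000e-05)² = 9.852e-09 m²; R₁ = ρL/(N·A_s) = (1.65×10^-8)(3.77)/(5×9.852e-09) = 1.263 Ω
Section 2: A = 0.144 mm² = 1.440e-07 m²
R₂ = (1.65×10^-8)(22.9)/(1.440e-07) = 2.624 Ω
R = R₁ + R₂ = 3.887 Ω
V = IR = 8.69 × 3.887 = 33.8 V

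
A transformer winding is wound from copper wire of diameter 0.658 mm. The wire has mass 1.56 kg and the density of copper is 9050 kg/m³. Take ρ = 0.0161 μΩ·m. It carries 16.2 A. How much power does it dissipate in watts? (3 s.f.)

ρ = 0.0161 μΩ·m = 1.61×10^-8 Ω·m
A = π(d/2)² = π(3.2900e-04 m)² = 3.4005e-07 m²
L = m/(density·A) = 1.56/(9050×3.4005e-07) = 506.9 m
R = ρL/A = (1.61×10^-8)(506.9)/(3.4005e-07) = 24 Ω
P = I²R = (16.2)² × 24 = 6300 W

6300 W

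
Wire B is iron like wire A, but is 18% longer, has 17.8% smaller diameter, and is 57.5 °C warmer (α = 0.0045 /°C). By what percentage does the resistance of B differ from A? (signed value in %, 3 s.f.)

120%

R ∝ ρL/d² with ρ ∝ (1+αΔT), so R_B/R_A = (1 + 18/100) × (1 − 17.8/100)⁻² × (1 + 0.0045×57.5)
= 1.18 × 1.48 × 1.259 = 2.198
(R_B − R_A)/R_A = 2.198 − 1 = 120%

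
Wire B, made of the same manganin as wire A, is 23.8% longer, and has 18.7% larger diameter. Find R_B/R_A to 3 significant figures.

R ∝ L/d², so R_B/R_A = (1 + 23.8/100) × (1 + 18.7/100)⁻²
= 1.238 × 0.7097 = 0.879

0.879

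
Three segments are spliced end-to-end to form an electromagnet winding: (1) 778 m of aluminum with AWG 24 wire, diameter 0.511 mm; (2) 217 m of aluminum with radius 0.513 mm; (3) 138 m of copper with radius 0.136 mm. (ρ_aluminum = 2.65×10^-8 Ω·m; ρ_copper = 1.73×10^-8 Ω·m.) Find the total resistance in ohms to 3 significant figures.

149 Ω

Seg 1: A = π(0.511/2 mm)² = π(2.5550e-04 m)² = 2.051e-07 m²
R_1 = (2.65×10^-8)(778)/(2.051e-07) = 100.5 Ω
Seg 2: A = πr² = π(5.1300e-04 m)² = 8.268e-07 m²
R_2 = (2.65×10^-8)(217)/(8.268e-07) = 6.955 Ω
Seg 3: A = πr² = π(1.3600e-04 m)² = 5.811e-08 m²
R_3 = (1.73×10^-8)(138)/(5.811e-08) = 41.09 Ω
R_total = R_1 + R_2 + R_3 = 149 Ω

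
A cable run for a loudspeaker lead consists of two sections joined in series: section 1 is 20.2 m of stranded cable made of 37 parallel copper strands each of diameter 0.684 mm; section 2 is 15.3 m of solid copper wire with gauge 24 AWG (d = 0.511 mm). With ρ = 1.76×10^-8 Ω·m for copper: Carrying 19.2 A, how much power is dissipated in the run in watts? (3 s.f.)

494 W

Section 1: A_strand = π(3.4200e-04)² = 3.675e-07 m²; R₁ = ρL/(N·A_s) = (1.76×10^-8)(20.2)/(37×3.675e-07) = 0.02615 Ω
Section 2: A = π(0.511/2 mm)² = π(2.5550e-04 m)² = 2.051e-07 m²
R₂ = (1.76×10^-8)(15.3)/(2.051e-07) = 1.313 Ω
R = R₁ + R₂ = 1.339 Ω
P = I²R = (19.2)² × 1.339 = 494 W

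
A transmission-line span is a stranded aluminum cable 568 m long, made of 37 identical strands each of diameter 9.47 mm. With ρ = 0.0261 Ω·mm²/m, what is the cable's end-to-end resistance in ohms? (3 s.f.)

ρ = 0.0261 Ω·mm²/m = 2.61×10^-8 Ω·m
A_strand = π(4.7350e-03 m)² = 7.044e-05 m²
R_strand = ρL/A = (2.61×10^-8)(568)/(7.044e-05) = 0.2105 Ω
R_total = R_strand/N = 0.2105/37 = 0.00569 Ω

0.00569 Ω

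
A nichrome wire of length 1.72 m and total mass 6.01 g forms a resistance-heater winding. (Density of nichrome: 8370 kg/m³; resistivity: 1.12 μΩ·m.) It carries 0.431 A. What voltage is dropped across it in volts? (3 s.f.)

ρ = 1.12 μΩ·m = 1.12×10^-6 Ω·m
A = m/(density·L) = 0.00601/(8370×1.72) = 4.1747e-07 m²
R = ρL/A = (1.12×10^-6)(1.72)/(4.1747e-07) = 4.615 Ω
V = IR = 0.431 × 4.615 = 1.99 V

1.99 V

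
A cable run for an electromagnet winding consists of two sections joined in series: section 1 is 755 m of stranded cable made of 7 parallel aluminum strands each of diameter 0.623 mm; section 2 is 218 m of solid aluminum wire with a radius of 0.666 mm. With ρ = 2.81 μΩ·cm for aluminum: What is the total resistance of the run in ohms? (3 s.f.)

14.3 Ω

ρ = 2.81 μΩ·cm = 2.81×10^-8 Ω·m
Section 1: A_strand = π(3.1150e-04)² = 3.048e-07 m²; R₁ = ρL/(N·A_s) = (2.81×10^-8)(755)/(7×3.048e-07) = 9.942 Ω
Section 2: A = πr² = π(6.6600e-04 m)² = 1.393e-06 m²
R₂ = (2.81×10^-8)(218)/(1.393e-06) = 4.396 Ω
R = R₁ + R₂ = 14.3 Ω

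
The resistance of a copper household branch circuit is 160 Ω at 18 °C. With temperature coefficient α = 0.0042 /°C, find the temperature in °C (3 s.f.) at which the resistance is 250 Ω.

R = R₀(1 + α(T − T₀)) ⇒ T = T₀ + (R/R₀ − 1)/α
T = 18 + (250/160 − 1)/0.0042 = 18 + (0.5625)/0.0042 = 152 °C

152 °C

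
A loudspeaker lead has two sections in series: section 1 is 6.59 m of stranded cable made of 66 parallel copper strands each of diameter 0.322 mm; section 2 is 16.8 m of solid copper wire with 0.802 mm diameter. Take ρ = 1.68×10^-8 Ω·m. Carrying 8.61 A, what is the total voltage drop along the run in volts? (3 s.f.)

4.99 V

Section 1: A_strand = π(1.6100e-04)² = 8.143e-08 m²; R₁ = ρL/(N·A_s) = (1.68×10^-8)(6.59)/(66×8.143e-08) = 0.0206 Ω
Section 2: A = π(d/2)² = π(4.0100e-04 m)² = 5.052e-07 m²
R₂ = (1.68×10^-8)(16.8)/(5.052e-07) = 0.5587 Ω
R = R₁ + R₂ = 0.5793 Ω
V = IR = 8.61 × 0.5793 = 4.99 V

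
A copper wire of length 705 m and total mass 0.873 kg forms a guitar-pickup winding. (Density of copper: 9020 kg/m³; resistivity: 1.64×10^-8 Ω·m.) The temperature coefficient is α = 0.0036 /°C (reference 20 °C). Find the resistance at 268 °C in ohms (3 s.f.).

A = m/(density·L) = 0.873/(9020×705) = 1.3728e-07 m²
R = ρL/A = (1.64×10^-8)(705)/(1.3728e-07) = 84.22 Ω
R(268 °C) = 84.22 × (1 + 0.0036×248) = 159 Ω

159 Ω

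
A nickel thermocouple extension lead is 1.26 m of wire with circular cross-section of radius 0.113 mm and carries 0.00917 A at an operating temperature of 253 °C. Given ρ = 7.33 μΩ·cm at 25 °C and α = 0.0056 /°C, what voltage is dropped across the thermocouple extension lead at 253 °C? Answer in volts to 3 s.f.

0.0481 V

ρ = 7.33 μΩ·cm = 7.33×10^-8 Ω·m
A = πr² = π(1.1300e-04 m)² = 4.011e-08 m²
R₍25₎ = ρL/A = (7.33×10^-8)(1.26)/(4.011e-08) = 2.302 Ω
R₍253₎ = R₍25₎(1 + αΔT) = 2.302 × (1 + 0.0056×228) = 5.242 Ω
V = IR = 0.00917 × 5.242 = 0.0481 V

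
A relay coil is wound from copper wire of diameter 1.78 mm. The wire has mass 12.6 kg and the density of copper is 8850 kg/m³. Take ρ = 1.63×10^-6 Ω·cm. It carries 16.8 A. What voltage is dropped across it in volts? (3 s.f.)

ρ = 1.63×10^-6 Ω·cm = 1.63×10^-8 Ω·m
A = π(d/2)² = π(8.9000e-04 m)² = 2.4885e-06 m²
L = m/(density·A) = 12.6/(8850×2.4885e-06) = 572.1 m
R = ρL/A = (1.63×10^-8)(572.1)/(2.4885e-06) = 3.748 Ω
V = IR = 16.8 × 3.748 = 63.0 V

63.0 V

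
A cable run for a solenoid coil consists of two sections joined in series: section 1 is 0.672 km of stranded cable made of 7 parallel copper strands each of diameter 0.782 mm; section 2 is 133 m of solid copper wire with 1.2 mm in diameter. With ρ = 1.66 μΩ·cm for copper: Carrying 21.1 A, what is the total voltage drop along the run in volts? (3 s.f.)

111 V

ρ = 1.66 μΩ·cm = 1.66×10^-8 Ω·m
Section 1: A_strand = π(3.9100e-04)² = 4.803e-07 m²; R₁ = ρL/(N·A_s) = (1.66×10^-8)(672)/(7×4.803e-07) = 3.318 Ω
Section 2: A = π(d/2)² = π(6.0000e-04 m)² = 1.131e-06 m²
R₂ = (1.66×10^-8)(133)/(1.131e-06) = 1.952 Ω
R = R₁ + R₂ = 5.27 Ω
V = IR = 21.1 × 5.27 = 111 V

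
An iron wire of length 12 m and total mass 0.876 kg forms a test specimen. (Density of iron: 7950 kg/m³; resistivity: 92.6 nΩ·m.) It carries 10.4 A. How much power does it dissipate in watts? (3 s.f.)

ρ = 92.6 nΩ·m = 9.26×10^-8 Ω·m
A = m/(density·L) = 0.876/(7950×12) = 9.1824e-06 m²
R = ρL/A = (9.26×10^-8)(12)/(9.1824e-06) = 0.121 Ω
P = I²R = (10.4)² × 0.121 = 13.1 W

13.1 W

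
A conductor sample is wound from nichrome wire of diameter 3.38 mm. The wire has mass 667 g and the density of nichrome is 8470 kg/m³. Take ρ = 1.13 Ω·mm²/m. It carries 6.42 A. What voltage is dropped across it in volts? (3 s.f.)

ρ = 1.13 Ω·mm²/m = 1.13×10^-6 Ω·m
A = π(d/2)² = π(1.6900e-03 m)² = 8.9727e-06 m²
L = m/(density·A) = 0.667/(8470×8.9727e-06) = 8.776 m
R = ρL/A = (1.13×10^-6)(8.776)/(8.9727e-06) = 1.105 Ω
V = IR = 6.42 × 1.105 = 7.10 V

7.10 V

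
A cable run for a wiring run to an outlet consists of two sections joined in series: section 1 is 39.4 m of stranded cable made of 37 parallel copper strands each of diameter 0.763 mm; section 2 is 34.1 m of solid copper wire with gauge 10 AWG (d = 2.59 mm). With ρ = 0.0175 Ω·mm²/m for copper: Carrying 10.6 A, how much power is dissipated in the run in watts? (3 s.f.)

ρ = 0.0175 Ω·mm²/m = 1.75×10^-8 Ω·m
Section 1: A_strand = π(3.8150e-04)² = 4.572e-07 m²; R₁ = ρL/(N·A_s) = (1.75×10^-8)(39.4)/(37×4.572e-07) = 0.04076 Ω
Section 2: A = π(2.59/2 mm)² = π(1.2950e-03 m)² = 5.269e-06 m²
R₂ = (1.75×10^-8)(34.1)/(5.269e-06) = 0.1133 Ω
R = R₁ + R₂ = 0.154 Ω
P = I²R = (10.6)² × 0.154 = 17.3 W

17.3 W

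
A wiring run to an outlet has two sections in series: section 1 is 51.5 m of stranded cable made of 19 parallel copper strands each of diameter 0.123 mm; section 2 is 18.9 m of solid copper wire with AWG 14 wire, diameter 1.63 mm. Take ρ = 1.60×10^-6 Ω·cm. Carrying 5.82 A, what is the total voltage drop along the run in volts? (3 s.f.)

ρ = 1.60×10^-6 Ω·cm = 1.60×10^-8 Ω·m
Section 1: A_strand = π(6.1500e-05)² = 1.188e-08 m²; R₁ = ρL/(N·A_s) = (1.60×10^-8)(51.5)/(19×1.188e-08) = 3.65 Ω
Section 2: A = π(1.63/2 mm)² = π(8.1500e-04 m)² = 2.087e-06 m²
R₂ = (1.60×10^-8)(18.9)/(2.087e-06) = 0.1449 Ω
R = R₁ + R₂ = 3.795 Ω
V = IR = 5.82 × 3.795 = 22.1 V

22.1 V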